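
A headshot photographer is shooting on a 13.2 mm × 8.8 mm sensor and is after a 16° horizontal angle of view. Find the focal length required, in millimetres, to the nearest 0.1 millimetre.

47.0 mm

From α = 2·arctan(w/2f) we get f = w / (2·tan(α/2)).
With w = 13.2 mm and α/2 = 8°, tan(α/2) ≈ 0.14054, so f ≈ 13.2 / 0.28108 ≈ 46.9614 mm.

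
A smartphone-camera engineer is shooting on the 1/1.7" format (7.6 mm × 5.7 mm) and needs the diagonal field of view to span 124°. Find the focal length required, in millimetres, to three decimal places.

Sensor diagonal = √(7.6² + 5.7²) = √90.2500 ≈ 9.5000 mm.
From α = 2·arctan(d/2f) we get f = d / (2·tan(α/2)).
With d = 9.5000 mm and α/2 = 62°, tan(α/2) ≈ 1.88073, so f ≈ 9.5000 / 3.76145 ≈ 2.5256 mm.

2.526 mm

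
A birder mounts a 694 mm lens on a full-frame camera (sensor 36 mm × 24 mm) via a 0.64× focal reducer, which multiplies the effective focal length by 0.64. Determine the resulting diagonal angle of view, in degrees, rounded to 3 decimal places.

5.577°

Effective focal length f = 694 × 0.64 = 444.16 mm.
Sensor diagonal = √(36² + 24²) = √1872.0000 ≈ 43.2666 mm.
α = 2·arctan(43.267 / (2 × 444.16)) = 2·arctan(0.04871) ≈ 5.5769°.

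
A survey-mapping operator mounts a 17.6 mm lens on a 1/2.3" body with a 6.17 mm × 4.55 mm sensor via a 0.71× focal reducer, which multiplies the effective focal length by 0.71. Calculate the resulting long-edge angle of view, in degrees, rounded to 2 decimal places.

27.74°

Effective focal length f = 17.6 × 0.71 = 12.496 mm.
α = 2·arctan(6.17 / (2 × 12.496)) = 2·arctan(0.24688) ≈ 27.7356°.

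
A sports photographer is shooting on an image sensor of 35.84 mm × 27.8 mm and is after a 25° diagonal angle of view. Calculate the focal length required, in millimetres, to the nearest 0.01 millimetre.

Sensor diagonal = √(35.84² + 27.8²) = √2057.3456 ≈ 45.3580 mm.
From α = 2·arctan(d/2f) we get f = d / (2·tan(α/2)).
With d = 45.3580 mm and α/2 = 12.5°, tan(α/2) ≈ 0.22169, so f ≈ 45.3580 / 0.44339 ≈ 102.2983 mm.

102.30 mm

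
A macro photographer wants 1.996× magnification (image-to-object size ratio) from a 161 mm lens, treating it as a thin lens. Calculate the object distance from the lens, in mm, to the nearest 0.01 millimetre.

241.66 mm

With m = dᵢ/dₒ and 1/f = 1/dₒ + 1/dᵢ, substituting dᵢ = m·dₒ gives 1/f = (1 + 1/m)/dₒ, hence dₒ = f·(1 + 1/m).
dₒ = 161 × (1 + 1/1.996) = 161 × 1.50100 ≈ 241.661 mm.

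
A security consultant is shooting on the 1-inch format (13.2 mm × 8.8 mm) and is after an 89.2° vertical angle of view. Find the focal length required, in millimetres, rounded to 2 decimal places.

From α = 2·arctan(h/2f) we get f = h / (2·tan(α/2)).
With h = 8.8 mm and α/2 = 44.6°, tan(α/2) ≈ 0.98613, so f ≈ 8.8 / 1.97227 ≈ 4.4619 mm.

4.46 mm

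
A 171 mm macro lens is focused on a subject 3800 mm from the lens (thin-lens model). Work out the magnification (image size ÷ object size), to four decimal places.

0.0471×

Thin lens: 1/f = 1/dₒ + 1/dᵢ → 1/dᵢ = 1/171 − 1/3800 = 0.0055848 mm⁻¹, so dᵢ ≈ 179.0576 mm.
Magnification m = dᵢ/dₒ = 179.0576/3800 ≈ 0.04712.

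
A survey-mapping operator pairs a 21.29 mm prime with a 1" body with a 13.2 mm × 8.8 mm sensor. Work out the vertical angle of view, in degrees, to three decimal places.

23.354°

Angle of view α = 2·arctan(h/2f) with h = 8.8 mm and f = 21.29 mm.
h/2f = 0.20667; arctan(0.20667) ≈ 11.6769°, so α ≈ 23.3538°.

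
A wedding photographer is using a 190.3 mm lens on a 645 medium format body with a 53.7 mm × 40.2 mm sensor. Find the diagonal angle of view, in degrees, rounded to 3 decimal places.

19.991°

Sensor diagonal = √(53.7² + 40.2²) = √4499.7300 ≈ 67.0800 mm.
Angle of view α = 2·arctan(d/2f) with d = 67.0800 mm and f = 190.3 mm.
d/2f = 0.17625; arctan(0.17625) ≈ 9.9956°, so α ≈ 19.9912°.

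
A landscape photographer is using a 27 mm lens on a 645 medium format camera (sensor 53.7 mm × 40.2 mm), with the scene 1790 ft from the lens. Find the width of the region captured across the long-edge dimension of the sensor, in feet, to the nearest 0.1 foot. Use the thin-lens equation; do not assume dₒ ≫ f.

dₒ: 1790 ft × 304.8 mm/ft = 545591.98 mm.
Similar triangles through the lens centre give W/dₒ = w/dᵢ; with 1/f = 1/dₒ + 1/dᵢ this gives W = w·(dₒ − f)/f.
W = 53.7 mm × (545592 − 27) / 27 = 53.7 × 20206.1105 ≈ 1085068.132 mm = 1085068.132/304.8 ft = 3559.93 ft.

3559.9 ft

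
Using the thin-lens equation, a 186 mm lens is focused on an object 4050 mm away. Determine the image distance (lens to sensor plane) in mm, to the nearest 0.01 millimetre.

194.95 mm

1/dᵢ = 1/f − 1/dₒ = 1/186 − 1/4050 = 0.0051294 mm⁻¹.
dᵢ = 1/0.0051294 ≈ 194.9534 mm.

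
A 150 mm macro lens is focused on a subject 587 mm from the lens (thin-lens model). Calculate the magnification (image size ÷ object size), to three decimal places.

Thin lens: 1/f = 1/dₒ + 1/dᵢ → 1/dᵢ = 1/150 − 1/587 = 0.0049631 mm⁻¹, so dᵢ ≈ 201.4874 mm.
Magnification m = dᵢ/dₒ = 201.4874/587 ≈ 0.34325.

0.343×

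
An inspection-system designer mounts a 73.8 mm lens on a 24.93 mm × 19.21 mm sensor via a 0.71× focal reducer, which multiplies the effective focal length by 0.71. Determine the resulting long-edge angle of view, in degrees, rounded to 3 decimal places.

Effective focal length f = 73.8 × 0.71 = 52.398 mm.
α = 2·arctan(24.93 / (2 × 52.398)) = 2·arctan(0.23789) ≈ 26.7628°.

26.763°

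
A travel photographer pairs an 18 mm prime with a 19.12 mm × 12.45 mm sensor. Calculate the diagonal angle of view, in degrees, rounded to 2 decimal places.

64.73°

Sensor diagonal = √(19.12² + 12.45²) = √520.5769 ≈ 22.8162 mm.
Angle of view α = 2·arctan(d/2f) with d = 22.8162 mm and f = 18 mm.
d/2f = 0.63378; arctan(0.63378) ≈ 32.3658°, so α ≈ 64.7316°.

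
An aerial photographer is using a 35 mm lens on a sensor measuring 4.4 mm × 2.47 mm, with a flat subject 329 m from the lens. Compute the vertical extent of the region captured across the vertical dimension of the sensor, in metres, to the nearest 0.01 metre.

dₒ: 329 m = 329000 mm.
Similar triangles through the lens centre give W/dₒ = h/dᵢ; with 1/f = 1/dₒ + 1/dᵢ this gives W = h·(dₒ − f)/f.
W = 2.47 mm × (329000 − 35) / 35 = 2.47 × 9399.0000 ≈ 23215.530 mm = 23.2155 m.

23.22 m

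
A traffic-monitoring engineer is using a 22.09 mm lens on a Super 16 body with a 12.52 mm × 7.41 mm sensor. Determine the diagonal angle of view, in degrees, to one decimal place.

36.5°

Sensor diagonal = √(12.52² + 7.41²) = √211.6585 ≈ 14.5485 mm.
Angle of view α = 2·arctan(d/2f) with d = 14.5485 mm and f = 22.09 mm.
d/2f = 0.32930; arctan(0.32930) ≈ 18.2267°, so α ≈ 36.4535°.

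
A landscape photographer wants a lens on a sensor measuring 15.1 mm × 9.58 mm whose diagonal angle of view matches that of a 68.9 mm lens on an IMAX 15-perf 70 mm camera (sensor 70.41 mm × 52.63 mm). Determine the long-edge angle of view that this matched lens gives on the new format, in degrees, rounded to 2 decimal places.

56.62°

Sensor diagonal = √(70.41² + 52.63²) = √7727.4850 ≈ 87.9061 mm.
Sensor diagonal = √(15.1² + 9.58²) = √319.7864 ≈ 17.8826 mm.
Equal diagonal AOV ⇒ f₂ = f₁ · 17.8826/87.9061 = 68.9 × 0.20343 ≈ 14.0162 mm.
Long-edge AOV on the new format = 2·arctan(15.1 / (2 × 14.0162)) = 2·arctan(0.53866) ≈ 56.6194°.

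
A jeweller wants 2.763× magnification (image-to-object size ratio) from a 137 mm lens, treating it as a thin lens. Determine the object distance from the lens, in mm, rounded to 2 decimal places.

186.58 mm

With m = dᵢ/dₒ and 1/f = 1/dₒ + 1/dᵢ, substituting dᵢ = m·dₒ gives 1/f = (1 + 1/m)/dₒ, hence dₒ = f·(1 + 1/m).
dₒ = 137 × (1 + 1/2.763) = 137 × 1.36193 ≈ 186.584 mm.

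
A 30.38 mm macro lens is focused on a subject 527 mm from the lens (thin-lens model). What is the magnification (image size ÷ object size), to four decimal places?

0.0612×

Thin lens: 1/f = 1/dₒ + 1/dᵢ → 1/dᵢ = 1/30.38 − 1/527 = 0.0310189 mm⁻¹, so dᵢ ≈ 32.2385 mm.
Magnification m = dᵢ/dₒ = 32.2385/527 ≈ 0.06117.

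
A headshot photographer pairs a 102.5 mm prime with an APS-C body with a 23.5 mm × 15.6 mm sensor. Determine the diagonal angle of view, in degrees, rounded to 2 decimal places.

15.67°

Sensor diagonal = √(23.5² + 15.6²) = √795.6100 ≈ 28.2066 mm.
Angle of view α = 2·arctan(d/2f) with d = 28.2066 mm and f = 102.5 mm.
d/2f = 0.13759; arctan(0.13759) ≈ 7.8343°, so α ≈ 15.6686°.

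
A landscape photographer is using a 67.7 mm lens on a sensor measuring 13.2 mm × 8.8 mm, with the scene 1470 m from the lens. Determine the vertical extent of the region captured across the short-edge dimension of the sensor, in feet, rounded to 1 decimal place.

626.9 ft

dₒ: 1470 m = 1.47e+06 mm.
Similar triangles through the lens centre give W/dₒ = h/dᵢ; with 1/f = 1/dₒ + 1/dᵢ this gives W = h·(dₒ − f)/f.
W = 8.8 mm × (1.47e+06 − 67.7) / 67.7 = 8.8 × 21712.4417 ≈ 191069.487 mm = 191069.487/304.8 ft = 626.868 ft.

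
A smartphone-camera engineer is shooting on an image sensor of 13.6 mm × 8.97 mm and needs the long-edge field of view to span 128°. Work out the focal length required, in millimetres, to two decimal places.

From α = 2·arctan(w/2f) we get f = w / (2·tan(α/2)).
With w = 13.6 mm and α/2 = 64°, tan(α/2) ≈ 2.05030, so f ≈ 13.6 / 4.10061 ≈ 3.3166 mm.

3.32 mm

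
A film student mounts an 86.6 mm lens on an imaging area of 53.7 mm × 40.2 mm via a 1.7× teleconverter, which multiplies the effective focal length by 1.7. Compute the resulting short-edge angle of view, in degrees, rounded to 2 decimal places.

15.55°

Effective focal length f = 86.6 × 1.7 = 147.22 mm.
α = 2·arctan(40.2 / (2 × 147.22)) = 2·arctan(0.13653) ≈ 15.5491°.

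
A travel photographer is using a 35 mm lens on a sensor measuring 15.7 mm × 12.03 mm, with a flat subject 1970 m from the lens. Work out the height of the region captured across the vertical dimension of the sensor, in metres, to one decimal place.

677.1 m

dₒ: 1970 m = 1.97e+06 mm.
Similar triangles through the lens centre give W/dₒ = h/dᵢ; with 1/f = 1/dₒ + 1/dᵢ this gives W = h·(dₒ − f)/f.
W = 12.03 mm × (1.97e+06 − 35) / 35 = 12.03 × 56284.7143 ≈ 677105.113 mm = 677.105 m.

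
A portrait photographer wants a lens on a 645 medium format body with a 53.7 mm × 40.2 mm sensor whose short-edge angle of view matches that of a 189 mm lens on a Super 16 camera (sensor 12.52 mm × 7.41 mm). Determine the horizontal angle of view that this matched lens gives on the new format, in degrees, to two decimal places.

Equal short-edge AOV ⇒ f₂ = f₁ · 40.2/7.41 = 189 × 5.42510 ≈ 1025.3441 mm.
Horizontal AOV on the new format = 2·arctan(53.7 / (2 × 1025.3441)) = 2·arctan(0.02619) ≈ 3.0000°.

3.00°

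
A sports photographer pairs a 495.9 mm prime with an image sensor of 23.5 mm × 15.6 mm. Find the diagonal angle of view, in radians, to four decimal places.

Sensor diagonal = √(23.5² + 15.6²) = √795.6100 ≈ 28.2066 mm.
Angle of view α = 2·arctan(d/2f) with d = 28.2066 mm and f = 495.9 mm.
d/2f = 0.02844; arctan(0.02844) ≈ 0.0284 rad, so α ≈ 0.0569 rad.

0.0569 rad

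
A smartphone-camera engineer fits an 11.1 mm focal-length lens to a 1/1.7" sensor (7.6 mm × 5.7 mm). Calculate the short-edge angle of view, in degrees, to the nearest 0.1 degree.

28.8°

Angle of view α = 2·arctan(h/2f) with h = 5.7 mm and f = 11.1 mm.
h/2f = 0.25676; arctan(0.25676) ≈ 14.4000°, so α ≈ 28.8000°.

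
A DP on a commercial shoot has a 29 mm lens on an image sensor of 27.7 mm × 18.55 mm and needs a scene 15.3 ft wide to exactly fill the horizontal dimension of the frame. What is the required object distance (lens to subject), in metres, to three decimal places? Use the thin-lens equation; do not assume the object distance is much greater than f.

W: 15.3 ft × 304.8 mm/ft = 4663.44 mm.
Magnification m = w/W = dᵢ/dₒ; combined with 1/f = 1/dₒ + 1/dᵢ this gives dₒ = f·(1 + W/w).
dₒ = 29 mm × (1 + 4663.44/27.7) = 29 × 169.3552 ≈ 4911.302 mm = 4.9113 m.

4.911 m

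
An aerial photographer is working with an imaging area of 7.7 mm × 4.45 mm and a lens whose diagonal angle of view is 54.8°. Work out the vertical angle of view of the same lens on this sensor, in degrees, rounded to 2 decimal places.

29.08°

Sensor diagonal = √(7.7² + 4.45²) = √79.0925 ≈ 8.8934 mm.
From the diagonal AOV: f = 8.8934 / (2·tan(27.4°)) = 8.8934 / 1.03670 ≈ 8.5786 mm.
Vertical AOV = 2·arctan(4.45 / (2 × 8.5786)) = 2·arctan(0.25937) ≈ 29.0806°.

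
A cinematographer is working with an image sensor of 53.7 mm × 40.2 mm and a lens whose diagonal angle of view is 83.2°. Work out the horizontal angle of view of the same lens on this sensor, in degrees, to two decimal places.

Sensor diagonal = √(53.7² + 40.2²) = √4499.7300 ≈ 67.0800 mm.
From the diagonal AOV: f = 67.0800 / (2·tan(41.6°)) = 67.0800 / 1.77568 ≈ 37.7770 mm.
Horizontal AOV = 2·arctan(53.7 / (2 × 37.7770)) = 2·arctan(0.71075) ≈ 70.8066°.

70.81°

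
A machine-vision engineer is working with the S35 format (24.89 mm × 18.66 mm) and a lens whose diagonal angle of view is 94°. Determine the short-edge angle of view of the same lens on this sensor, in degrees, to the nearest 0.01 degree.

65.50°

Sensor diagonal = √(24.89² + 18.66²) = √967.7077 ≈ 31.1080 mm.
From the diagonal AOV: f = 31.1080 / (2·tan(47°)) = 31.1080 / 2.14474 ≈ 14.5043 mm.
Short-edge AOV = 2·arctan(18.66 / (2 × 14.5043)) = 2·arctan(0.64326) ≈ 65.5028°.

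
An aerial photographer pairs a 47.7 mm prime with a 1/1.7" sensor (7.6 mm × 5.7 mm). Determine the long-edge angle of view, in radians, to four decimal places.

Angle of view α = 2·arctan(w/2f) with w = 7.6 mm and f = 47.7 mm.
w/2f = 0.07966; arctan(0.07966) ≈ 0.0795 rad, so α ≈ 0.1590 rad.

0.1590 rad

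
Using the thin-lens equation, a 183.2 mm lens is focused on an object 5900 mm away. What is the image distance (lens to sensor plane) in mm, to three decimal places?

189.071 mm

1/dᵢ = 1/f − 1/dₒ = 1/183.2 − 1/5900 = 0.0052890 mm⁻¹.
dᵢ = 1/0.0052890 ≈ 189.0708 mm.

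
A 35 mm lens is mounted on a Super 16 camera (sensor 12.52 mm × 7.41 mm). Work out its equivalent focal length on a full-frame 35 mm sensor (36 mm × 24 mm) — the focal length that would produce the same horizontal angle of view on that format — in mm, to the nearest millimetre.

101 mm

Equal angle of view means equal width/f ratio, so f₂ = f₁ · (width₂/width₁) = 35 × 36/12.52.
f₂ = 35 × 2.87540 ≈ 100.639 mm.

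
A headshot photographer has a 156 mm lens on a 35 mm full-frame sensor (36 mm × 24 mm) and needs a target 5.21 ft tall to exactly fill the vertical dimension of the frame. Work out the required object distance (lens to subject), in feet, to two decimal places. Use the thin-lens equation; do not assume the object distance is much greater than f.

W: 5.21 ft × 304.8 mm/ft = 1588.01 mm.
Magnification m = h/W = dᵢ/dₒ; combined with 1/f = 1/dₒ + 1/dᵢ this gives dₒ = f·(1 + W/h).
dₒ = 156 mm × (1 + 1588.01/24) = 156 × 67.1670 ≈ 10478.052 mm = 10478.052/304.8 ft = 34.3768 ft.

34.38 ft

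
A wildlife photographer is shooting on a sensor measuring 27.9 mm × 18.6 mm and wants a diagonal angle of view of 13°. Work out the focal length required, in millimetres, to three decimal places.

Sensor diagonal = √(27.9² + 18.6²) = √1124.3700 ≈ 33.5316 mm.
From α = 2·arctan(d/2f) we get f = d / (2·tan(α/2)).
With d = 33.5316 mm and α/2 = 6.5°, tan(α/2) ≈ 0.11394, so f ≈ 33.5316 / 0.22787 ≈ 147.1517 mm.

147.152 mm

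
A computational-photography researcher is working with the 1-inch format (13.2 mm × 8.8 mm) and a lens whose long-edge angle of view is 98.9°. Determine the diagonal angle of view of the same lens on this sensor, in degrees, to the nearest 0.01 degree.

109.11°

From the long-edge AOV: f = 13.2 / (2·tan(49.45°)) = 13.2 / 2.33757 ≈ 5.6469 mm.
Sensor diagonal = √(13.2² + 8.8²) = √251.6800 ≈ 15.8644 mm.
Diagonal AOV = 2·arctan(15.8644 / (2 × 5.6469)) = 2·arctan(1.40470) ≈ 109.1063°.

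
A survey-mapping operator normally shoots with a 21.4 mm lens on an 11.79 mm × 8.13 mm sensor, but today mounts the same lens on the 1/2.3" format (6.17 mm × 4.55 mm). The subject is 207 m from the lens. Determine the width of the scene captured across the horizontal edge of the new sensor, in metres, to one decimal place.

The focal length stays 21.4 mm; the relevant sensor dimension is now w = 6.17 mm. Object distance dₒ = 207 m = 207000 mm.
Thin-lens field width W = w·(dₒ − f)/f = 6.17 × (207000 − 21.4)/21.4 ≈ 59675.606 mm = 59.6756 m.

59.7 m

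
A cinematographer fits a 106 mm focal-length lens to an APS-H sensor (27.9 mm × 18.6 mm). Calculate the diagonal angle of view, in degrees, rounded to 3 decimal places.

17.976°

Sensor diagonal = √(27.9² + 18.6²) = √1124.3700 ≈ 33.5316 mm.
Angle of view α = 2·arctan(d/2f) with d = 33.5316 mm and f = 106 mm.
d/2f = 0.15817; arctan(0.15817) ≈ 8.9879°, so α ≈ 17.9758°.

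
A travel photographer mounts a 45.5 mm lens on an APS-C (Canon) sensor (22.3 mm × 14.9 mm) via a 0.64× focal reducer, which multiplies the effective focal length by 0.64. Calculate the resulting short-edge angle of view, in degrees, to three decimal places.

28.701°

Effective focal length f = 45.5 × 0.64 = 29.12 mm.
α = 2·arctan(14.9 / (2 × 29.12)) = 2·arctan(0.25584) ≈ 28.7012°.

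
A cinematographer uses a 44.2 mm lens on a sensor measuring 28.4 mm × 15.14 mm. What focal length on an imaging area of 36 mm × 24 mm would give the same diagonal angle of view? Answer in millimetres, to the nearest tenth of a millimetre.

59.4 mm

Sensor diagonal = √(28.4² + 15.14²) = √1035.7796 ≈ 32.1835 mm.
Sensor diagonal = √(36² + 24²) = √1872.0000 ≈ 43.2666 mm.
Equal angle of view means equal diagonal/f ratio, so f₂ = f₁ · (diagonal₂/diagonal₁) = 44.2 × 43.2666/32.1835.
f₂ = 44.2 × 1.34437 ≈ 59.421 mm.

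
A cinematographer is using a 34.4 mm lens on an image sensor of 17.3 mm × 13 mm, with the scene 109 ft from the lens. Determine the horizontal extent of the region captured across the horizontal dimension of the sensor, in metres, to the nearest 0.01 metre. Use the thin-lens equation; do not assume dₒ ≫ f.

16.69 m

dₒ: 109 ft × 304.8 mm/ft = 33223.20 mm.
Similar triangles through the lens centre give W/dₒ = w/dᵢ; with 1/f = 1/dₒ + 1/dᵢ this gives W = w·(dₒ − f)/f.
W = 17.3 mm × (33223.2 − 34.4) / 34.4 = 17.3 × 964.7907 ≈ 16690.879 mm = 16.6909 m.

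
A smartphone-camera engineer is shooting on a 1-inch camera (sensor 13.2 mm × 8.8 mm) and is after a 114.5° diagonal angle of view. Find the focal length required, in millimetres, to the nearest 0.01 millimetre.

5.10 mm

Sensor diagonal = √(13.2² + 8.8²) = √251.6800 ≈ 15.8644 mm.
From α = 2·arctan(d/2f) we get f = d / (2·tan(α/2)).
With d = 15.8644 mm and α/2 = 57.25°, tan(α/2) ≈ 1.55467, so f ≈ 15.8644 / 3.10935 ≈ 5.1022 mm.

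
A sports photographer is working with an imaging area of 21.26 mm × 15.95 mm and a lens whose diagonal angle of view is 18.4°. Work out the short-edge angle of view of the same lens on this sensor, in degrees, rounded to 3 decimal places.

11.103°

Sensor diagonal = √(21.26² + 15.95²) = √706.3901 ≈ 26.5780 mm.
From the diagonal AOV: f = 26.5780 / (2·tan(9.2°)) = 26.5780 / 0.32393 ≈ 82.0488 mm.
Short-edge AOV = 2·arctan(15.95 / (2 × 82.0488)) = 2·arctan(0.09720) ≈ 11.1032°.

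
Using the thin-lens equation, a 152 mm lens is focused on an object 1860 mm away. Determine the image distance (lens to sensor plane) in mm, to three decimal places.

165.527 mm

1/dᵢ = 1/f − 1/dₒ = 1/152 − 1/1860 = 0.0060413 mm⁻¹.
dᵢ = 1/0.0060413 ≈ 165.5269 mm.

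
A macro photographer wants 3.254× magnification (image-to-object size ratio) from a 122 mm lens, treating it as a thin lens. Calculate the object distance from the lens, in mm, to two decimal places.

With m = dᵢ/dₒ and 1/f = 1/dₒ + 1/dᵢ, substituting dᵢ = m·dₒ gives 1/f = (1 + 1/m)/dₒ, hence dₒ = f·(1 + 1/m).
dₒ = 122 × (1 + 1/3.254) = 122 × 1.30731 ≈ 159.492 mm.

159.49 mm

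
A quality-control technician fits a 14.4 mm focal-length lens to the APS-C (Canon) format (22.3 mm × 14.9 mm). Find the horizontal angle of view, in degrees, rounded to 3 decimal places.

Angle of view α = 2·arctan(w/2f) with w = 22.3 mm and f = 14.4 mm.
w/2f = 0.77431; arctan(0.77431) ≈ 37.7508°, so α ≈ 75.5016°.

75.502°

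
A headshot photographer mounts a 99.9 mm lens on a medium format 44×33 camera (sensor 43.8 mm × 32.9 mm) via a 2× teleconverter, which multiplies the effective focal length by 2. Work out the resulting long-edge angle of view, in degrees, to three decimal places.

12.510°

Effective focal length f = 99.9 × 2 = 199.8 mm.
α = 2·arctan(43.8 / (2 × 199.8)) = 2·arctan(0.10961) ≈ 12.5104°.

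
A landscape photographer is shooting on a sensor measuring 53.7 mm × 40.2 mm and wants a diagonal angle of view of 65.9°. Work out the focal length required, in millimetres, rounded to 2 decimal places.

Sensor diagonal = √(53.7² + 40.2²) = √4499.7300 ≈ 67.0800 mm.
From α = 2·arctan(d/2f) we get f = d / (2·tan(α/2)).
With d = 67.0800 mm and α/2 = 32.95°, tan(α/2) ≈ 0.64817, so f ≈ 67.0800 / 1.29634 ≈ 51.7459 mm.

51.75 mm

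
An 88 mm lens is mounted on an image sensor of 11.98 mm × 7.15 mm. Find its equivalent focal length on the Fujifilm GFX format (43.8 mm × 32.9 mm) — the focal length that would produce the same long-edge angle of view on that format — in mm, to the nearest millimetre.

322 mm

Equal angle of view means equal width/f ratio, so f₂ = f₁ · (width₂/width₁) = 88 × 43.8/11.98.
f₂ = 88 × 3.65609 ≈ 321.736 mm.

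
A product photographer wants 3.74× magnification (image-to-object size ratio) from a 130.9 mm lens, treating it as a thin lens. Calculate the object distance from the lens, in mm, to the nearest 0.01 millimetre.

With m = dᵢ/dₒ and 1/f = 1/dₒ + 1/dᵢ, substituting dᵢ = m·dₒ gives 1/f = (1 + 1/m)/dₒ, hence dₒ = f·(1 + 1/m).
dₒ = 130.9 × (1 + 1/3.74) = 130.9 × 1.26738 ≈ 165.900 mm.

165.90 mm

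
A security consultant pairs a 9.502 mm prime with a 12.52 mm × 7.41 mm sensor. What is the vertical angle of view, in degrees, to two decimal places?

42.60°

Angle of view α = 2·arctan(h/2f) with h = 7.41 mm and f = 9.502 mm.
h/2f = 0.38992; arctan(0.38992) ≈ 21.3017°, so α ≈ 42.6034°.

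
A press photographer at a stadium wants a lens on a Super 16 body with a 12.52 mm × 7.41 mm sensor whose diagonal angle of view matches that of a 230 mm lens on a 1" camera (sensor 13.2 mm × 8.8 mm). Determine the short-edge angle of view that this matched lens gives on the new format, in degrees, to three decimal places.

2.013°

Sensor diagonal = √(13.2² + 8.8²) = √251.6800 ≈ 15.8644 mm.
Sensor diagonal = √(12.52² + 7.41²) = √211.6585 ≈ 14.5485 mm.
Equal diagonal AOV ⇒ f₂ = f₁ · 14.5485/15.8644 = 230 × 0.91705 ≈ 210.9217 mm.
Short-edge AOV on the new format = 2·arctan(7.41 / (2 × 210.9217)) = 2·arctan(0.01757) ≈ 2.0127°.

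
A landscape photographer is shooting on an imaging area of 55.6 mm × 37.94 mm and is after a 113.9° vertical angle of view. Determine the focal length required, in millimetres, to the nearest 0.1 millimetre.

From α = 2·arctan(h/2f) we get f = h / (2·tan(α/2)).
With h = 37.94 mm and α/2 = 56.95°, tan(α/2) ≈ 1.53693, so f ≈ 37.94 / 3.07385 ≈ 12.3428 mm.

12.3 mm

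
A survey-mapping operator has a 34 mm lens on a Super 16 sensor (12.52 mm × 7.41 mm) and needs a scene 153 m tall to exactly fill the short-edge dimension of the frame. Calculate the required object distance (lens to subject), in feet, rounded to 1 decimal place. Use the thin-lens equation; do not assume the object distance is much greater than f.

W: 153 m = 153000 mm.
Magnification m = h/W = dᵢ/dₒ; combined with 1/f = 1/dₒ + 1/dᵢ this gives dₒ = f·(1 + W/h).
dₒ = 34 mm × (1 + 153000/7.41) = 34 × 20648.7733 ≈ 702058.291 mm = 702058.291/304.8 ft = 2303.34 ft.

2303.3 ft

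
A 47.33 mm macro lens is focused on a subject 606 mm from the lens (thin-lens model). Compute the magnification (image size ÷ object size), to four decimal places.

Thin lens: 1/f = 1/dₒ + 1/dᵢ → 1/dᵢ = 1/47.33 − 1/606 = 0.0194781 mm⁻¹, so dᵢ ≈ 51.3398 mm.
Magnification m = dᵢ/dₒ = 51.3398/606 ≈ 0.08472.

0.0847×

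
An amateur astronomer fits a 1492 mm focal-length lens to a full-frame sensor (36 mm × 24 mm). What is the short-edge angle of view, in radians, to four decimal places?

0.0161 rad

Angle of view α = 2·arctan(h/2f) with h = 24 mm and f = 1492 mm.
h/2f = 0.00804; arctan(0.00804) ≈ 0.0080 rad, so α ≈ 0.0161 rad.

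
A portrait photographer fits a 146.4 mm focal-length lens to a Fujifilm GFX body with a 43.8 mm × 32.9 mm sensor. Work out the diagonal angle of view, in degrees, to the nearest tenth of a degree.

Sensor diagonal = √(43.8² + 32.9²) = √3000.8500 ≈ 54.7800 mm.
Angle of view α = 2·arctan(d/2f) with d = 54.7800 mm and f = 146.4 mm.
d/2f = 0.18709; arctan(0.18709) ≈ 10.5970°, so α ≈ 21.1939°.

21.2°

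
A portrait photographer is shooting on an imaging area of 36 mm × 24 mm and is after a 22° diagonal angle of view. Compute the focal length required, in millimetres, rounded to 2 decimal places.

Sensor diagonal = √(36² + 24²) = √1872.0000 ≈ 43.2666 mm.
From α = 2·arctan(d/2f) we get f = d / (2·tan(α/2)).
With d = 43.2666 mm and α/2 = 11°, tan(α/2) ≈ 0.19438, so f ≈ 43.2666 / 0.38876 ≈ 111.2937 mm.

111.29 mm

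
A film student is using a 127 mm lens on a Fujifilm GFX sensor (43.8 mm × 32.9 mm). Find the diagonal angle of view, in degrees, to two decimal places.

24.34°

Sensor diagonal = √(43.8² + 32.9²) = √3000.8500 ≈ 54.7800 mm.
Angle of view α = 2·arctan(d/2f) with d = 54.7800 mm and f = 127 mm.
d/2f = 0.21567; arctan(0.21567) ≈ 12.1705°, so α ≈ 24.3411°.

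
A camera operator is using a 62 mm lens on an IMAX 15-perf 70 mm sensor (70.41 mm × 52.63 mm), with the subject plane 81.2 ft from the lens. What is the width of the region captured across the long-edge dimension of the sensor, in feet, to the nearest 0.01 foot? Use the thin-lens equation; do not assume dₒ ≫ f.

91.98 ft

dₒ: 81.2 ft × 304.8 mm/ft = 24749.76 mm.
Similar triangles through the lens centre give W/dₒ = w/dᵢ; with 1/f = 1/dₒ + 1/dᵢ this gives W = w·(dₒ − f)/f.
W = 70.41 mm × (24749.8 − 62) / 62 = 70.41 × 398.1897 ≈ 28036.534 mm = 28036.534/304.8 ft = 91.9834 ft.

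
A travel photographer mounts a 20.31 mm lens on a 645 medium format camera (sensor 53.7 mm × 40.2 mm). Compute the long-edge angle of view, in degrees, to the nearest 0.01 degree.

105.79°

Angle of view α = 2·arctan(w/2f) with w = 53.7 mm and f = 20.31 mm.
w/2f = 1.32201; arctan(1.32201) ≈ 52.8952°, so α ≈ 105.7905°.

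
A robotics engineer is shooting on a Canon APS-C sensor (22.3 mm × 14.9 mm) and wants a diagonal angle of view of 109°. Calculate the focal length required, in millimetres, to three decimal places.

9.565 mm

Sensor diagonal = √(22.3² + 14.9²) = √719.3000 ≈ 26.8198 mm.
From α = 2·arctan(d/2f) we get f = d / (2·tan(α/2)).
With d = 26.8198 mm and α/2 = 54.5°, tan(α/2) ≈ 1.40195, so f ≈ 26.8198 / 2.80390 ≈ 9.5652 mm.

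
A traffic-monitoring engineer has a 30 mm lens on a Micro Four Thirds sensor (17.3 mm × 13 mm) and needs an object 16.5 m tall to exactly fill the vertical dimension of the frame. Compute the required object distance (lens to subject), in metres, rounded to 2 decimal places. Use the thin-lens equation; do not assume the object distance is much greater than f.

W: 16.5 m = 16500 mm.
Magnification m = h/W = dᵢ/dₒ; combined with 1/f = 1/dₒ + 1/dᵢ this gives dₒ = f·(1 + W/h).
dₒ = 30 mm × (1 + 16500/13) = 30 × 1270.2308 ≈ 38106.923 mm = 38.1069 m.

38.11 m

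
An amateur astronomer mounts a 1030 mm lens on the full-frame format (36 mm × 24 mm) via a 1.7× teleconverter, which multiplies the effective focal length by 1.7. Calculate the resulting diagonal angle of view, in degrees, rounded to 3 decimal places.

1.416°

Effective focal length f = 1030 × 1.7 = 1751 mm.
Sensor diagonal = √(36² + 24²) = √1872.0000 ≈ 43.2666 mm.
α = 2·arctan(43.267 / (2 × 1751)) = 2·arctan(0.01235) ≈ 1.4157°.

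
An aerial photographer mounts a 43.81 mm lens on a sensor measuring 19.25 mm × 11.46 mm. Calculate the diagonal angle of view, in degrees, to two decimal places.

28.68°

Sensor diagonal = √(19.25² + 11.46²) = √501.8941 ≈ 22.4030 mm.
Angle of view α = 2·arctan(d/2f) with d = 22.4030 mm and f = 43.81 mm.
d/2f = 0.25568; arctan(0.25568) ≈ 14.3423°, so α ≈ 28.6846°.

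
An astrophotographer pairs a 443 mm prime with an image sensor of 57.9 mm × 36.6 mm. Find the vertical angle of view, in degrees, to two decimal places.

4.73°

Angle of view α = 2·arctan(h/2f) with h = 36.6 mm and f = 443 mm.
h/2f = 0.04131; arctan(0.04131) ≈ 2.3655°, so α ≈ 4.7310°.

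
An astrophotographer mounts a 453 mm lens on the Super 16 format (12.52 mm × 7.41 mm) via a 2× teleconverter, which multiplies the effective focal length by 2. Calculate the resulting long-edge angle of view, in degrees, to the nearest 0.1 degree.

Effective focal length f = 453 × 2 = 906 mm.
α = 2·arctan(12.52 / (2 × 906)) = 2·arctan(0.00691) ≈ 0.7918°.

0.8°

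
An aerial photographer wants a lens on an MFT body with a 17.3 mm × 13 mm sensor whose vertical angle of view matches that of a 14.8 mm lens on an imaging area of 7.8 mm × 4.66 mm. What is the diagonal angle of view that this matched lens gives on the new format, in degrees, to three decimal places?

29.370°

Equal vertical AOV ⇒ f₂ = f₁ · 13/4.66 = 14.8 × 2.78970 ≈ 41.2876 mm.
Sensor diagonal = √(17.3² + 13²) = √468.2900 ≈ 21.6400 mm.
Diagonal AOV on the new format = 2·arctan(21.6400 / (2 × 41.2876)) = 2·arctan(0.26206) ≈ 29.3699°.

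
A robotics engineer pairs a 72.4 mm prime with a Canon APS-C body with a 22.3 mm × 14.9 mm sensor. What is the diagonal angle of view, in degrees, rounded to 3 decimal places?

20.987°

Sensor diagonal = √(22.3² + 14.9²) = √719.3000 ≈ 26.8198 mm.
Angle of view α = 2·arctan(d/2f) with d = 26.8198 mm and f = 72.4 mm.
d/2f = 0.18522; arctan(0.18522) ≈ 10.4934°, so α ≈ 20.9867°.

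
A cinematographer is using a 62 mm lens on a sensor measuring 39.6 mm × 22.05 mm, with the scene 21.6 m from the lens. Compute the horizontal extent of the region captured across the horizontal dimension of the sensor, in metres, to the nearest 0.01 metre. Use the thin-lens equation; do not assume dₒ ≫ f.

13.76 m

dₒ: 21.6 m = 21600 mm.
Similar triangles through the lens centre give W/dₒ = w/dᵢ; with 1/f = 1/dₒ + 1/dᵢ this gives W = w·(dₒ − f)/f.
W = 39.6 mm × (21600 − 62) / 62 = 39.6 × 347.3871 ≈ 13756.529 mm = 13.7565 m.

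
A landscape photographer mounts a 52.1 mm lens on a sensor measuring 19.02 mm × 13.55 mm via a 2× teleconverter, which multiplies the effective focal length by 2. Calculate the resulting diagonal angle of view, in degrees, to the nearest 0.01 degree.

Effective focal length f = 52.1 × 2 = 104.2 mm.
Sensor diagonal = √(19.02² + 13.55²) = √545.3629 ≈ 23.3530 mm.
α = 2·arctan(23.353 / (2 × 104.2)) = 2·arctan(0.11206) ≈ 12.7876°.

12.79°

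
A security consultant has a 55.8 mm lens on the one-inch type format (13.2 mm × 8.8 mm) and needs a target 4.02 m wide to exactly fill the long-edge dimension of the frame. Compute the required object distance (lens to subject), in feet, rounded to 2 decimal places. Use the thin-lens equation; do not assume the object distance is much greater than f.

55.94 ft

W: 4.02 m = 4020 mm.
Magnification m = w/W = dᵢ/dₒ; combined with 1/f = 1/dₒ + 1/dᵢ this gives dₒ = f·(1 + W/w).
dₒ = 55.8 mm × (1 + 4020/13.2) = 55.8 × 305.5455 ≈ 17049.436 mm = 17049.436/304.8 ft = 55.9365 ft.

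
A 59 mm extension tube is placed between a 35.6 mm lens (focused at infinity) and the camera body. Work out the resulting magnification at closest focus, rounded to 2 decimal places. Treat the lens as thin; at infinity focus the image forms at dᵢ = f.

The tube moves the image plane from f to f + e, so dᵢ = 35.6 + 59 = 94.6 mm. Focus is achieved when 1/f = 1/dₒ + 1/dᵢ, giving dₒ = 1/(1/f − 1/(f+e)).
Magnification m = dᵢ/dₒ = (f+e)·(1/f − 1/(f+e)) = e/f = 59/35.6 ≈ 1.6573.

1.66×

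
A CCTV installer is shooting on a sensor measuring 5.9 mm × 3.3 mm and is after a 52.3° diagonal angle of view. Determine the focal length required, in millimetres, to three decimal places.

6.884 mm

Sensor diagonal = √(5.9² + 3.3²) = √45.7000 ≈ 6.7602 mm.
From α = 2·arctan(d/2f) we get f = d / (2·tan(α/2)).
With d = 6.7602 mm and α/2 = 26.15°, tan(α/2) ≈ 0.49098, so f ≈ 6.7602 / 0.98196 ≈ 6.8844 mm.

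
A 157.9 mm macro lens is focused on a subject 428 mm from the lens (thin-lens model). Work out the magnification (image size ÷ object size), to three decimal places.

0.585×

Thin lens: 1/f = 1/dₒ + 1/dᵢ → 1/dᵢ = 1/157.9 − 1/428 = 0.0039967 mm⁻¹, so dᵢ ≈ 250.2081 mm.
Magnification m = dᵢ/dₒ = 250.2081/428 ≈ 0.58460.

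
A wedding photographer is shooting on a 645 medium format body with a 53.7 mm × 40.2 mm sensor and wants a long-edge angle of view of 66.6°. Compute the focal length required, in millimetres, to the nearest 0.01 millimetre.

From α = 2·arctan(w/2f) we get f = w / (2·tan(α/2)).
With w = 53.7 mm and α/2 = 33.3°, tan(α/2) ≈ 0.65688, so f ≈ 53.7 / 1.31375 ≈ 40.8752 mm.

40.88 mm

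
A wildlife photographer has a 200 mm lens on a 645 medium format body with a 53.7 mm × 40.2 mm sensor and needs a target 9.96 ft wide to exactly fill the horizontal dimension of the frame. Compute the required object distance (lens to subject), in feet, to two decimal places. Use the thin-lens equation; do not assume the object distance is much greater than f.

W: 9.96 ft × 304.8 mm/ft = 3035.81 mm.
Magnification m = w/W = dᵢ/dₒ; combined with 1/f = 1/dₒ + 1/dᵢ this gives dₒ = f·(1 + W/w).
dₒ = 200 mm × (1 + 3035.81/53.7) = 200 × 57.5327 ≈ 11506.547 mm = 11506.547/304.8 ft = 37.7511 ft.

37.75 ft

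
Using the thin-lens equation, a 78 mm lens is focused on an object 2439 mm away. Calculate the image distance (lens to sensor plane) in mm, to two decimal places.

80.58 mm

1/dᵢ = 1/f − 1/dₒ = 1/78 − 1/2439 = 0.0124105 mm⁻¹.
dᵢ = 1/0.0124105 ≈ 80.5769 mm.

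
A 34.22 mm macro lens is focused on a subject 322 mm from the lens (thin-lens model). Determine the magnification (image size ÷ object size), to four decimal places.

Thin lens: 1/f = 1/dₒ + 1/dᵢ → 1/dᵢ = 1/34.22 − 1/322 = 0.0261171 mm⁻¹, so dᵢ ≈ 38.2891 mm.
Magnification m = dᵢ/dₒ = 38.2891/322 ≈ 0.11891.

0.1189×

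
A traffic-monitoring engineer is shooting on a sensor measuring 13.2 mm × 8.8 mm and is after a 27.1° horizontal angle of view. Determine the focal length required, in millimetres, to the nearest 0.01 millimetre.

27.39 mm

From α = 2·arctan(w/2f) we get f = w / (2·tan(α/2)).
With w = 13.2 mm and α/2 = 13.55°, tan(α/2) ≈ 0.24100, so f ≈ 13.2 / 0.48200 ≈ 27.3857 mm.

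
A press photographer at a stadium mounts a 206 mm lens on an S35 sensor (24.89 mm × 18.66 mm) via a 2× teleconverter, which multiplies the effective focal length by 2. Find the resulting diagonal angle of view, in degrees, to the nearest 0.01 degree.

4.32°

Effective focal length f = 206 × 2 = 412 mm.
Sensor diagonal = √(24.89² + 18.66²) = √967.7077 ≈ 31.1080 mm.
α = 2·arctan(31.108 / (2 × 412)) = 2·arctan(0.03775) ≈ 4.3241°.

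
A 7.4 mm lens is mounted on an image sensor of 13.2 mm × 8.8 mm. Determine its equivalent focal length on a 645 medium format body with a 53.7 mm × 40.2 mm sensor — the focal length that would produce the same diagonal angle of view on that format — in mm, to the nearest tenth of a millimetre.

Sensor diagonal = √(13.2² + 8.8²) = √251.6800 ≈ 15.8644 mm.
Sensor diagonal = √(53.7² + 40.2²) = √4499.7300 ≈ 67.0800 mm.
Equal angle of view means equal diagonal/f ratio, so f₂ = f₁ · (diagonal₂/diagonal₁) = 7.4 × 67.0800/15.8644.
f₂ = 7.4 × 4.22833 ≈ 31.290 mm.

31.3 mm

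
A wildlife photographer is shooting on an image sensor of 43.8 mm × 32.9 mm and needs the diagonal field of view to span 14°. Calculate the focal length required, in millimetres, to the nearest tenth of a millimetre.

Sensor diagonal = √(43.8² + 32.9²) = √3000.8500 ≈ 54.7800 mm.
From α = 2·arctan(d/2f) we get f = d / (2·tan(α/2)).
With d = 54.7800 mm and α/2 = 7°, tan(α/2) ≈ 0.12278, so f ≈ 54.7800 / 0.24557 ≈ 223.0737 mm.

223.1 mm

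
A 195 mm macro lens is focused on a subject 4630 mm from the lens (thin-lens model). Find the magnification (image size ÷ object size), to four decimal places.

0.0440×

Thin lens: 1/f = 1/dₒ + 1/dᵢ → 1/dᵢ = 1/195 − 1/4630 = 0.0049122 mm⁻¹, so dᵢ ≈ 203.5738 mm.
Magnification m = dᵢ/dₒ = 203.5738/4630 ≈ 0.04397.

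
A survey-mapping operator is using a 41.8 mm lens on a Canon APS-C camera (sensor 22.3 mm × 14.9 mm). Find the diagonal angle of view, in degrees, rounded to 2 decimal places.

35.57°

Sensor diagonal = √(22.3² + 14.9²) = √719.3000 ≈ 26.8198 mm.
Angle of view α = 2·arctan(d/2f) with d = 26.8198 mm and f = 41.8 mm.
d/2f = 0.32081; arctan(0.32081) ≈ 17.7868°, so α ≈ 35.5736°.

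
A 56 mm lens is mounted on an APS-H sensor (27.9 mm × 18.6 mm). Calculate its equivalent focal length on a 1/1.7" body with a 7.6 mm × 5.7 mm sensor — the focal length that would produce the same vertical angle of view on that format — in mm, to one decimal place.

Equal angle of view means equal height/f ratio, so f₂ = f₁ · (height₂/height₁) = 56 × 5.7/18.6.
f₂ = 56 × 0.30645 ≈ 17.161 mm.

17.2 mm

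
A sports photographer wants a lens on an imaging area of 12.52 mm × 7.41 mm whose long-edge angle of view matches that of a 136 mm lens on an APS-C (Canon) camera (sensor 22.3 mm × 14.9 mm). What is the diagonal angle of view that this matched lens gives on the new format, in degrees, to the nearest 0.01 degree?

Equal long-edge AOV ⇒ f₂ = f₁ · 12.52/22.3 = 136 × 0.56143 ≈ 76.3552 mm.
Sensor diagonal = √(12.52² + 7.41²) = √211.6585 ≈ 14.5485 mm.
Diagonal AOV on the new format = 2·arctan(14.5485 / (2 × 76.3552)) = 2·arctan(0.09527) ≈ 10.8841°.

10.88°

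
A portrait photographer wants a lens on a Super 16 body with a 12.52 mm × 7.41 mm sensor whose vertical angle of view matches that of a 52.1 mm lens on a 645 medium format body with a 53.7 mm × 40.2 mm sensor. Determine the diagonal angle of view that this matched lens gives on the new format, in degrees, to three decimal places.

74.285°

Equal vertical AOV ⇒ f₂ = f₁ · 7.41/40.2 = 52.1 × 0.18433 ≈ 9.6035 mm.
Sensor diagonal = √(12.52² + 7.41²) = √211.6585 ≈ 14.5485 mm.
Diagonal AOV on the new format = 2·arctan(14.5485 / (2 × 9.6035)) = 2·arctan(0.75746) ≈ 74.2847°.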